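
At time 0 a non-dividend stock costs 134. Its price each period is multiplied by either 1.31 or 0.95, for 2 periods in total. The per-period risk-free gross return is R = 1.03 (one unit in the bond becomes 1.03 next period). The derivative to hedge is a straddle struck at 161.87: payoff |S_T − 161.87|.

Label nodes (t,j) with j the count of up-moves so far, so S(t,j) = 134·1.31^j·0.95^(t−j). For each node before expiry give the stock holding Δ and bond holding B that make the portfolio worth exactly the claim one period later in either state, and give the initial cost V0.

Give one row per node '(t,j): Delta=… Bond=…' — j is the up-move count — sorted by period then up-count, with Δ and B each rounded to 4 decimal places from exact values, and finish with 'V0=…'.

(0,0): Delta=-0.2816 Bond=65.8331
(1,0): Delta=-0.7865 Bond=132.0833
(1,1): Delta=1.0000 Bond=-157.1553
V0=28.1053

Since d<R<u, set p* = (R−d)/(u−d) = 0.2222; price each node as the discounted p*-expectation of its children.
At expiry t=2: V(2,0)=40.9350, V(2,1)=4.8930, V(2,2)=68.0874
(1,0): S=127.3000. Δ = (V_up−V_dn)/(S_up−S_dn) = (4.8930−40.9350)/(166.7630−120.9350) = -0.7865. V = [p*·4.8930 + (1−p*)·40.9350]/1.03 = 31.9667. B = V − Δ·S = 132.0833.
(1,1): S=175.5400. Δ = (V_up−V_dn)/(S_up−S_dn) = (68.0874−4.8930)/(229.9574−166.7630) = 1.0000. V = [p*·68.0874 + (1−p*)·4.8930]/1.03 = 18.3847. B = V − Δ·S = -157.1553.
(0,0): S=134.0000. Δ = (V_up−V_dn)/(S_up−S_dn) = (18.3847−31.9667)/(175.5400−127.3000) = -0.2816. V = [p*·18.3847 + (1−p*)·31.9667]/1.03 = 28.1053. B = V − Δ·S = 65.8331.
The time-0 hedge costs 28.1053, which is the no-arbitrage price.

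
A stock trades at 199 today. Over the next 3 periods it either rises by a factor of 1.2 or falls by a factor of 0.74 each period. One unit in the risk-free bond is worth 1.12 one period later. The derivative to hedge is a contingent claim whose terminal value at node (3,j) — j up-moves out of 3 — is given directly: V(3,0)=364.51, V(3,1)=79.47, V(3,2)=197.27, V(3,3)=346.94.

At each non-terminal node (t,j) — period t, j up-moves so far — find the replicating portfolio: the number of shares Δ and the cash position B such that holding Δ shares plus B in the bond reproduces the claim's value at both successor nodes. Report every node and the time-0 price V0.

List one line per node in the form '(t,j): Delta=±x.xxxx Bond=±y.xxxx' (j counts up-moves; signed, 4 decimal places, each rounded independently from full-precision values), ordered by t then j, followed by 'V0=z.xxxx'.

Under the risk-neutral measure, an up-move has probability p* = (R−d)/(u−d) = 0.8261 and values discount at R = 1.12.
Payoff layer (t=3): V(3,0)=364.5100, V(3,1)=79.4700, V(3,2)=197.2700, V(3,3)=346.9400
  t=2,j=0: stock 108.9724 → up 130.7669 (V=79.4700), down 80.6396 (V=364.5100). Price 115.2162; hedge Δ=-5.6863, bond B=734.8684.
  t=2,j=1: stock 176.7120 → up 212.0544 (V=197.2700), down 130.7669 (V=79.4700). Price 157.8420; hedge Δ=1.4492, bond B=-98.2450.
  t=2,j=2: stock 286.5600 → up 343.8720 (V=346.9400), down 212.0544 (V=197.2700). Price 286.5272; hedge Δ=1.1354, bond B=-38.8424.
  t=1,j=0: stock 147.2600 → up 176.7120 (V=157.8420), down 108.9724 (V=115.2162). Price 134.3115; hedge Δ=0.6293, bond B=41.6467.
  t=1,j=1: stock 238.8000 → up 286.5600 (V=286.5272), down 176.7120 (V=157.8420). Price 235.8457; hedge Δ=1.1715, bond B=-43.9047.
  t=0,j=0: stock 199.0000 → up 238.8000 (V=235.8457), down 147.2600 (V=134.3115). Price 194.8103; hedge Δ=1.1092, bond B=-25.9162.
Root portfolio cost Δ·199+B reproduces V0=194.8103.

(0,0): Delta=1.1092 Bond=-25.9162
(1,0): Delta=0.6293 Bond=41.6467
(1,1): Delta=1.1715 Bond=-43.9047
(2,0): Delta=-5.6863 Bond=734.8684
(2,1): Delta=1.4492 Bond=-98.2450
(2,2): Delta=1.1354 Bond=-38.8424
V0=194.8103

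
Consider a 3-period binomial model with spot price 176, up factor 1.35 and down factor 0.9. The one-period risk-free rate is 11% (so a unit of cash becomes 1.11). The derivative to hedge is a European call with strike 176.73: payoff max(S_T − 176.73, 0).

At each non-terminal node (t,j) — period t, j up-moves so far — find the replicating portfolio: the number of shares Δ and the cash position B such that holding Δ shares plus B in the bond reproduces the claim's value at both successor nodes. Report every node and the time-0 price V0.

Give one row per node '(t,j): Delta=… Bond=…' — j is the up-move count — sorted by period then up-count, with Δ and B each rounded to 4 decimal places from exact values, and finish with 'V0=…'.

Since d<R<u, set p* = (R−d)/(u−d) = 0.4667; price each node as the discounted p*-expectation of its children.
At expiry t=3: V(3,0)=0.0000, V(3,1)=15.7260, V(3,2)=111.9540, V(3,3)=256.2960
(2,0): S=142.5600. Δ = (V_up−V_dn)/(S_up−S_dn) = (15.7260−0.0000)/(192.4560−128.3040) = 0.2451. V = [p*·15.7260 + (1−p*)·0.0000]/1.11 = 6.6115. B = V − Δ·S = -28.3351.
(2,1): S=213.8400. Δ = (V_up−V_dn)/(S_up−S_dn) = (111.9540−15.7260)/(288.6840−192.4560) = 1.0000. V = [p*·111.9540 + (1−p*)·15.7260]/1.11 = 54.6238. B = V − Δ·S = -159.2162.
(2,2): S=320.7600. Δ = (V_up−V_dn)/(S_up−S_dn) = (256.2960−111.9540)/(433.0260−288.6840) = 1.0000. V = [p*·256.2960 + (1−p*)·111.9540]/1.11 = 161.5438. B = V − Δ·S = -159.2162.
(1,0): S=158.4000. Δ = (V_up−V_dn)/(S_up−S_dn) = (54.6238−6.6115)/(213.8400−142.5600) = 0.6736. V = [p*·54.6238 + (1−p*)·6.6115]/1.11 = 26.1417. B = V − Δ·S = -80.5522.
(1,1): S=237.6000. Δ = (V_up−V_dn)/(S_up−S_dn) = (161.5438−54.6238)/(320.7600−213.8400) = 1.0000. V = [p*·161.5438 + (1−p*)·54.6238]/1.11 = 94.1620. B = V − Δ·S = -143.4380.
(0,0): S=176.0000. Δ = (V_up−V_dn)/(S_up−S_dn) = (94.1620−26.1417)/(237.6000−158.4000) = 0.8588. V = [p*·94.1620 + (1−p*)·26.1417]/1.11 = 52.1482. B = V − Δ·S = -99.0081.
Check: Δ(0,0)·S0 + B(0,0) = 52.1482 = V0.

(0,0): Delta=0.8588 Bond=-99.0081
(1,0): Delta=0.6736 Bond=-80.5522
(1,1): Delta=1.0000 Bond=-143.4380
(2,0): Delta=0.2451 Bond=-28.3351
(2,1): Delta=1.0000 Bond=-159.2162
(2,2): Delta=1.0000 Bond=-159.2162
V0=52.1482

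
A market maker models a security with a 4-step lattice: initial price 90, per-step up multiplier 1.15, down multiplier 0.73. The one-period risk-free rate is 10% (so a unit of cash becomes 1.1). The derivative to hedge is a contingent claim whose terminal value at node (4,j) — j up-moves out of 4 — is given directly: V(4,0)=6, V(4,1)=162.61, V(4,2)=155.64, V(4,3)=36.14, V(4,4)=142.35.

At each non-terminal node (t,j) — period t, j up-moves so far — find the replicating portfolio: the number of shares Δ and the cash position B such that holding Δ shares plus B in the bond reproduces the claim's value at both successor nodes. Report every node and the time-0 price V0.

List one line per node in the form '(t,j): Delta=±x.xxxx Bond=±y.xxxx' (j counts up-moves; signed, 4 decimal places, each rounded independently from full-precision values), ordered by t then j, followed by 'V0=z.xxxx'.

Under the risk-neutral measure, an up-move has probability p* = (R−d)/(u−d) = 0.8810 and values discount at R = 1.1.
Terminal values V(4,·): V(4,0)=6.0000, V(4,1)=162.6100, V(4,2)=155.6400, V(4,3)=36.1400, V(4,4)=142.3500
(3,0): S=35.0115. Δ = (V_up−V_dn)/(S_up−S_dn) = (162.6100−6.0000)/(40.2633−25.5584) = 10.6502. V = [p*·162.6100 + (1−p*)·6.0000]/1.1 = 130.8781. B = V − Δ·S = -242.0028.
(3,1): S=55.1551. Δ = (V_up−V_dn)/(S_up−S_dn) = (155.6400−162.6100)/(63.4284−40.2633) = -0.3009. V = [p*·155.6400 + (1−p*)·162.6100]/1.1 = 142.2452. B = V − Δ·S = 158.8405.
(3,2): S=86.8882. Δ = (V_up−V_dn)/(S_up−S_dn) = (36.1400−155.6400)/(99.9215−63.4284) = -3.2746. V = [p*·36.1400 + (1−p*)·155.6400]/1.1 = 45.7874. B = V − Δ·S = 330.3113.
(3,3): S=136.8787. Δ = (V_up−V_dn)/(S_up−S_dn) = (142.3500−36.1400)/(157.4106−99.9215) = 1.8475. V = [p*·142.3500 + (1−p*)·36.1400]/1.1 = 117.9145. B = V − Δ·S = -134.9665.
(2,0): S=47.9610. Δ = (V_up−V_dn)/(S_up−S_dn) = (142.2452−130.8781)/(55.1551−35.0115) = 0.5643. V = [p*·142.2452 + (1−p*)·130.8781]/1.1 = 128.0836. B = V − Δ·S = 101.0191.
(2,1): S=75.5550. Δ = (V_up−V_dn)/(S_up−S_dn) = (45.7874−142.2452)/(86.8882−55.1551) = -3.0397. V = [p*·45.7874 + (1−p*)·142.2452]/1.1 = 52.0641. B = V − Δ·S = 281.7255.
(2,2): S=119.0250. Δ = (V_up−V_dn)/(S_up−S_dn) = (117.9145−45.7874)/(136.8787−86.8882) = 1.4428. V = [p*·117.9145 + (1−p*)·45.7874]/1.1 = 99.3890. B = V − Δ·S = -72.3420.
(1,0): S=65.7000. Δ = (V_up−V_dn)/(S_up−S_dn) = (52.0641−128.0836)/(75.5550−47.9610) = -2.7549. V = [p*·52.0641 + (1−p*)·128.0836]/1.1 = 55.5582. B = V − Δ·S = 236.5571.
(1,1): S=103.5000. Δ = (V_up−V_dn)/(S_up−S_dn) = (99.3890−52.0641)/(119.0250−75.5550) = 1.0887. V = [p*·99.3890 + (1−p*)·52.0641]/1.1 = 85.2319. B = V − Δ·S = -27.4465.
(0,0): S=90.0000. Δ = (V_up−V_dn)/(S_up−S_dn) = (85.2319−55.5582)/(103.5000−65.7000) = 0.7850. V = [p*·85.2319 + (1−p*)·55.5582]/1.1 = 74.2721. B = V − Δ·S = 3.6205.
Self-financing check: at every node Δ·S+B equals the discounted successor values.

(0,0): Delta=0.7850 Bond=3.6205
(1,0): Delta=-2.7549 Bond=236.5571
(1,1): Delta=1.0887 Bond=-27.4465
(2,0): Delta=0.5643 Bond=101.0191
(2,1): Delta=-3.0397 Bond=281.7255
(2,2): Delta=1.4428 Bond=-72.3420
(3,0): Delta=10.6502 Bond=-242.0028
(3,1): Delta=-0.3009 Bond=158.8405
(3,2): Delta=-3.2746 Bond=330.3113
(3,3): Delta=1.8475 Bond=-134.9665
V0=74.2721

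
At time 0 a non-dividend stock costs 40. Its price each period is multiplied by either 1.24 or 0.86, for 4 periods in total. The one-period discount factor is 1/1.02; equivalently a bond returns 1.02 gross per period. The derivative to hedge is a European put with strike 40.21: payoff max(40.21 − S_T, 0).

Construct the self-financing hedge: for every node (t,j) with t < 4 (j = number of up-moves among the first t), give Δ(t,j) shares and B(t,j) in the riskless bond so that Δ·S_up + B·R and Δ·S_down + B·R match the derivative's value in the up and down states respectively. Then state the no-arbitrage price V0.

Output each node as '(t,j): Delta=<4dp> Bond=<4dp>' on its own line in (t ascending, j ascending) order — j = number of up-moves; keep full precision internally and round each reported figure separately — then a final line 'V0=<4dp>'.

(0,0): Delta=-0.3437 Bond=18.2639
(1,0): Delta=-0.5488 Bond=25.6852
(1,1): Delta=-0.1481 Bond=8.9272
(2,0): Delta=-0.8062 Bond=33.8141
(2,1): Delta=-0.3033 Bond=15.7281
(2,2): Delta=0.0000 Bond=0.0000
(3,0): Delta=-1.0000 Bond=39.4216
(3,1): Delta=-0.6214 Bond=27.7100
(3,2): Delta=0.0000 Bond=0.0000
(3,3): Delta=0.0000 Bond=0.0000
V0=4.5177

The replicating-portfolio and risk-neutral prices coincide; use p* = (1.02−0.86)/(1.24−0.86) = 0.4211 for the latter.
At expiry t=4: V(4,0)=18.3297, V(4,1)=8.6616, V(4,2)=0.0000, V(4,3)=0.0000, V(4,4)=0.0000
(3,0): S=25.4422. Δ = (V_up−V_dn)/(S_up−S_dn) = (8.6616−18.3297)/(31.5484−21.8803) = -1.0000. V = [p*·8.6616 + (1−p*)·18.3297]/1.02 = 13.9793. B = V − Δ·S = 39.4216.
(3,1): S=36.6842. Δ = (V_up−V_dn)/(S_up−S_dn) = (0.0000−8.6616)/(45.4884−31.5484) = -0.6214. V = [p*·0.0000 + (1−p*)·8.6616]/1.02 = 4.9163. B = V − Δ·S = 27.7100.
(3,2): S=52.8934. Δ = (V_up−V_dn)/(S_up−S_dn) = (0.0000−0.0000)/(65.5879−45.4884) = 0.0000. V = [p*·0.0000 + (1−p*)·0.0000]/1.02 = 0.0000. B = V − Δ·S = 0.0000.
(3,3): S=76.2650. Δ = (V_up−V_dn)/(S_up−S_dn) = (0.0000−0.0000)/(94.5686−65.5879) = 0.0000. V = [p*·0.0000 + (1−p*)·0.0000]/1.02 = 0.0000. B = V − Δ·S = 0.0000.
(2,0): S=29.5840. Δ = (V_up−V_dn)/(S_up−S_dn) = (4.9163−13.9793)/(36.6842−25.4422) = -0.8062. V = [p*·4.9163 + (1−p*)·13.9793]/1.02 = 9.9640. B = V − Δ·S = 33.8141.
(2,1): S=42.6560. Δ = (V_up−V_dn)/(S_up−S_dn) = (0.0000−4.9163)/(52.8934−36.6842) = -0.3033. V = [p*·0.0000 + (1−p*)·4.9163]/1.02 = 2.7905. B = V − Δ·S = 15.7281.
(2,2): S=61.5040. Δ = (V_up−V_dn)/(S_up−S_dn) = (0.0000−0.0000)/(76.2650−52.8934) = 0.0000. V = [p*·0.0000 + (1−p*)·0.0000]/1.02 = 0.0000. B = V − Δ·S = 0.0000.
(1,0): S=34.4000. Δ = (V_up−V_dn)/(S_up−S_dn) = (2.7905−9.9640)/(42.6560−29.5840) = -0.5488. V = [p*·2.7905 + (1−p*)·9.9640]/1.02 = 6.8074. B = V − Δ·S = 25.6852.
(1,1): S=49.6000. Δ = (V_up−V_dn)/(S_up−S_dn) = (0.0000−2.7905)/(61.5040−42.6560) = -0.1481. V = [p*·0.0000 + (1−p*)·2.7905]/1.02 = 1.5839. B = V − Δ·S = 8.9272.
(0,0): S=40.0000. Δ = (V_up−V_dn)/(S_up−S_dn) = (1.5839−6.8074)/(49.6000−34.4000) = -0.3437. V = [p*·1.5839 + (1−p*)·6.8074]/1.02 = 4.5177. B = V − Δ·S = 18.2639.
The time-0 hedge costs 4.5177, which is the no-arbitrage price.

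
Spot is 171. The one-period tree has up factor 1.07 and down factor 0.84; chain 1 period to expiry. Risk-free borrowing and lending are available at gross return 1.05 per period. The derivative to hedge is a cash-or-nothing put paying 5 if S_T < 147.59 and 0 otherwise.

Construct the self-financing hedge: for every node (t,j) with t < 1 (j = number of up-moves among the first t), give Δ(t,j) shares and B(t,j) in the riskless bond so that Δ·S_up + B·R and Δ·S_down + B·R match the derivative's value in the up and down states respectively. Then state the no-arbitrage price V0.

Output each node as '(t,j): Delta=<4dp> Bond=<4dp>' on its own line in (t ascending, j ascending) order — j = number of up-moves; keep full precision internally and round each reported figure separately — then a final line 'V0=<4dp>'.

(0,0): Delta=-0.1271 Bond=22.1532
V0=0.4141

No-arbitrage ⇒ martingale measure with p* = (R−d)/(u−d) = 0.9130.
Terminal payoffs: V(1,0)=5.0000, V(1,1)=0.0000
  t=0,j=0: stock 171.0000 → up 182.9700 (V=0.0000), down 143.6400 (V=5.0000). Price 0.4141; hedge Δ=-0.1271, bond B=22.1532.
Self-financing check: at every node Δ·S+B equals the discounted successor values.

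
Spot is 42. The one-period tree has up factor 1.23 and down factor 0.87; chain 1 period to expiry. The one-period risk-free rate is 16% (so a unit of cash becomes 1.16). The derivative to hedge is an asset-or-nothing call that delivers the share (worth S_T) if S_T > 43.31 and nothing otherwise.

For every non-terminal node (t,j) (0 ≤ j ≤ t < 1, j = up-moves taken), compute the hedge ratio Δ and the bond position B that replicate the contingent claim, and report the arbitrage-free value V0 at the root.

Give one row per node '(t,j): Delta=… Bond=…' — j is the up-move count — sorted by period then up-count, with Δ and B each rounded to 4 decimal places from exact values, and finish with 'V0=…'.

Under the risk-neutral measure, an up-move has probability p* = (R−d)/(u−d) = 0.8056 and values discount at R = 1.16.
Terminal values V(1,·): V(1,0)=0.0000, V(1,1)=51.6600
Node (0,0) S=42.0000: V=(p*·51.6600+(1−p*)·0.0000)/1.16=35.8750; Δ=(51.6600−0.0000)/(51.6600−36.5400)=3.4167; B=V−Δ·S=-107.6250
Root portfolio cost Δ·42+B reproduces V0=35.8750.

(0,0): Delta=3.4167 Bond=-107.6250
V0=35.8750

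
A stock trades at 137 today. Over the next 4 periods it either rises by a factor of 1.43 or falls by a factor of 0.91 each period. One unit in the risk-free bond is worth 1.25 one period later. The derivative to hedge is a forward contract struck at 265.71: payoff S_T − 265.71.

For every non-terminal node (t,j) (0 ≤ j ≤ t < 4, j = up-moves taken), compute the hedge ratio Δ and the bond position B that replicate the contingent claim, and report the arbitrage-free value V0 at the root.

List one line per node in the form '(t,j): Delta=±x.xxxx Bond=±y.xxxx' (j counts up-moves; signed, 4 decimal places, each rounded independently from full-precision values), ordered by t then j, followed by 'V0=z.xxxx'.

Under the risk-neutral measure, an up-move has probability p* = (R−d)/(u−d) = 0.6538 and values discount at R = 1.25.
Terminal payoffs: V(4,0)=-171.7623, V(4,1)=-118.0779, V(4,2)=-33.7167, V(4,3)=98.8509, V(4,4)=307.1714
Node (3,0) S=103.2392: V=(p*·-118.0779+(1−p*)·-171.7623)/1.25=-109.3288; Δ=(-118.0779−-171.7623)/(147.6321−93.9477)=1.0000; B=V−Δ·S=-212.5680
Node (3,1) S=162.2331: V=(p*·-33.7167+(1−p*)·-118.0779)/1.25=-50.3349; Δ=(-33.7167−-118.0779)/(231.9933−147.6321)=1.0000; B=V−Δ·S=-212.5680
Node (3,2) S=254.9377: V=(p*·98.8509+(1−p*)·-33.7167)/1.25=42.3697; Δ=(98.8509−-33.7167)/(364.5609−231.9933)=1.0000; B=V−Δ·S=-212.5680
Node (3,3) S=400.6164: V=(p*·307.1714+(1−p*)·98.8509)/1.25=188.0484; Δ=(307.1714−98.8509)/(572.8814−364.5609)=1.0000; B=V−Δ·S=-212.5680
Node (2,0) S=113.4497: V=(p*·-50.3349+(1−p*)·-109.3288)/1.25=-56.6047; Δ=(-50.3349−-109.3288)/(162.2331−103.2392)=1.0000; B=V−Δ·S=-170.0544
Node (2,1) S=178.2781: V=(p*·42.3697+(1−p*)·-50.3349)/1.25=8.2237; Δ=(42.3697−-50.3349)/(254.9377−162.2331)=1.0000; B=V−Δ·S=-170.0544
Node (2,2) S=280.1513: V=(p*·188.0484+(1−p*)·42.3697)/1.25=110.0969; Δ=(188.0484−42.3697)/(400.6164−254.9377)=1.0000; B=V−Δ·S=-170.0544
Node (1,0) S=124.6700: V=(p*·8.2237+(1−p*)·-56.6047)/1.25=-11.3735; Δ=(8.2237−-56.6047)/(178.2781−113.4497)=1.0000; B=V−Δ·S=-136.0435
Node (1,1) S=195.9100: V=(p*·110.0969+(1−p*)·8.2237)/1.25=59.8665; Δ=(110.0969−8.2237)/(280.1513−178.2781)=1.0000; B=V−Δ·S=-136.0435
Node (0,0) S=137.0000: V=(p*·59.8665+(1−p*)·-11.3735)/1.25=28.1652; Δ=(59.8665−-11.3735)/(195.9100−124.6700)=1.0000; B=V−Δ·S=-108.8348
Self-financing check: at every node Δ·S+B equals the discounted successor values.

(0,0): Delta=1.0000 Bond=-108.8348
(1,0): Delta=1.0000 Bond=-136.0435
(1,1): Delta=1.0000 Bond=-136.0435
(2,0): Delta=1.0000 Bond=-170.0544
(2,1): Delta=1.0000 Bond=-170.0544
(2,2): Delta=1.0000 Bond=-170.0544
(3,0): Delta=1.0000 Bond=-212.5680
(3,1): Delta=1.0000 Bond=-212.5680
(3,2): Delta=1.0000 Bond=-212.5680
(3,3): Delta=1.0000 Bond=-212.5680
V0=28.1652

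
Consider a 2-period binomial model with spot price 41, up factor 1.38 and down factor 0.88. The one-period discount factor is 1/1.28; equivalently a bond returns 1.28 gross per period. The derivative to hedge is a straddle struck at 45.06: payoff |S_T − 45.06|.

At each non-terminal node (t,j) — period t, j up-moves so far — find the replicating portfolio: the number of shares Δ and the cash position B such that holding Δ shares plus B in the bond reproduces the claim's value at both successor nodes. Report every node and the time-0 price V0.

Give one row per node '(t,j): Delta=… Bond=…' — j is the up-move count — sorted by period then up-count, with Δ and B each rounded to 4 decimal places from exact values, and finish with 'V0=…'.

Since d<R<u, set p* = (R−d)/(u−d) = 0.8000; price each node as the discounted p*-expectation of its children.
Payoff layer (t=2): V(2,0)=13.3096, V(2,1)=4.7304, V(2,2)=33.0204
Node (1,0) S=36.0800: V=(p*·4.7304+(1−p*)·13.3096)/1.28=5.0361; Δ=(4.7304−13.3096)/(49.7904−31.7504)=-0.4756; B=V−Δ·S=22.1945
Node (1,1) S=56.5800: V=(p*·33.0204+(1−p*)·4.7304)/1.28=21.3769; Δ=(33.0204−4.7304)/(78.0804−49.7904)=1.0000; B=V−Δ·S=-35.2031
Node (0,0) S=41.0000: V=(p*·21.3769+(1−p*)·5.0361)/1.28=14.1474; Δ=(21.3769−5.0361)/(56.5800−36.0800)=0.7971; B=V−Δ·S=-18.5341
Check: Δ(0,0)·S0 + B(0,0) = 14.1474 = V0.

(0,0): Delta=0.7971 Bond=-18.5341
(1,0): Delta=-0.4756 Bond=22.1945
(1,1): Delta=1.0000 Bond=-35.2031
V0=14.1474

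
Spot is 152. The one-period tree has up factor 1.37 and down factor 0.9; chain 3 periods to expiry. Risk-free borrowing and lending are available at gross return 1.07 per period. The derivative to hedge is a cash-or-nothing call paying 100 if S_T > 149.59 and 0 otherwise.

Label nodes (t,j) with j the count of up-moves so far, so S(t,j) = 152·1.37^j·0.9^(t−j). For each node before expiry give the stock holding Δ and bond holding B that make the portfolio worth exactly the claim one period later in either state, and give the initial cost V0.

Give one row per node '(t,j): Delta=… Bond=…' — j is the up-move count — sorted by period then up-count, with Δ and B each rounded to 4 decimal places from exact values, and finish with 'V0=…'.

(0,0): Delta=0.4981 Bond=-15.3136
(1,0): Delta=0.9278 Bond=-75.1656
(1,1): Delta=0.0000 Bond=87.3439
(2,0): Delta=1.7281 Bond=-178.9620
(2,1): Delta=0.0000 Bond=93.4579
(2,2): Delta=0.0000 Bond=93.4579
V0=60.4013

No-arbitrage ⇒ martingale measure with p* = (R−d)/(u−d) = 0.3617.
Terminal payoffs: V(3,0)=0.0000, V(3,1)=100.0000, V(3,2)=100.0000, V(3,3)=100.0000
  t=2,j=0: stock 123.1200 → up 168.6744 (V=100.0000), down 110.8080 (V=0.0000). Price 33.8039; hedge Δ=1.7281, bond B=-178.9620.
  t=2,j=1: stock 187.4160 → up 256.7599 (V=100.0000), down 168.6744 (V=100.0000). Price 93.4579; hedge Δ=0.0000, bond B=93.4579.
  t=2,j=2: stock 285.2888 → up 390.8457 (V=100.0000), down 256.7599 (V=100.0000). Price 93.4579; hedge Δ=0.0000, bond B=93.4579.
  t=1,j=0: stock 136.8000 → up 187.4160 (V=93.4579), down 123.1200 (V=33.8039). Price 51.7579; hedge Δ=0.9278, bond B=-75.1656.
  t=1,j=1: stock 208.2400 → up 285.2888 (V=93.4579), down 187.4160 (V=93.4579). Price 87.3439; hedge Δ=0.0000, bond B=87.3439.
  t=0,j=0: stock 152.0000 → up 208.2400 (V=87.3439), down 136.8000 (V=51.7579). Price 60.4013; hedge Δ=0.4981, bond B=-15.3136.
Root portfolio cost Δ·152+B reproduces V0=60.4013.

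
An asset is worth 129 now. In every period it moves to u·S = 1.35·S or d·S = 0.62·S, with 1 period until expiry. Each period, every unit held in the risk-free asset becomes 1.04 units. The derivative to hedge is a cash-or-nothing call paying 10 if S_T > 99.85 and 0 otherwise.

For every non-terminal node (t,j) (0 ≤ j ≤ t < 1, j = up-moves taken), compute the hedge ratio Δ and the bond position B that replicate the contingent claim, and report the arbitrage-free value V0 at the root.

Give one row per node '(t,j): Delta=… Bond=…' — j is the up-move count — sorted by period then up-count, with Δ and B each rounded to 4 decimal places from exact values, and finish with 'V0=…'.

(0,0): Delta=0.1062 Bond=-8.1665
V0=5.5321

Under the risk-neutral measure, an up-move has probability p* = (R−d)/(u−d) = 0.5753 and values discount at R = 1.04.
Terminal values V(1,·): V(1,0)=0.0000, V(1,1)=10.0000
  t=0,j=0: stock 129.0000 → up 174.1500 (V=10.0000), down 79.9800 (V=0.0000). Price 5.5321; hedge Δ=0.1062, bond B=-8.1665.
The time-0 hedge costs 5.5321, which is the no-arbitrage price.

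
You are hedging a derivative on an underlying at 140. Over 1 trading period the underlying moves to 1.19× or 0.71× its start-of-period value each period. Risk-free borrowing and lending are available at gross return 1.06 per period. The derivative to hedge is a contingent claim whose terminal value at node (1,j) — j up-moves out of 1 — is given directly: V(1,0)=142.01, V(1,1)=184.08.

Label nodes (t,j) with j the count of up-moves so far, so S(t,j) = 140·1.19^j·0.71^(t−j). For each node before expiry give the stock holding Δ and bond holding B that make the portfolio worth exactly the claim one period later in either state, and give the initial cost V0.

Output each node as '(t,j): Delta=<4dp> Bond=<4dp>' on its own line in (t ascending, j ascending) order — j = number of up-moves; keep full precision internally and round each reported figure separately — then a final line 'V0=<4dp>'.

(0,0): Delta=0.6260 Bond=75.2655
V0=162.9114

Under the risk-neutral measure, an up-move has probability p* = (R−d)/(u−d) = 0.7292 and values discount at R = 1.06.
Terminal values V(1,·): V(1,0)=142.0100, V(1,1)=184.0800
  t=0,j=0: stock 140.0000 → up 166.6000 (V=184.0800), down 99.4000 (V=142.0100). Price 162.9114; hedge Δ=0.6260, bond B=75.2655.
Self-financing check: at every node Δ·S+B equals the discounted successor values.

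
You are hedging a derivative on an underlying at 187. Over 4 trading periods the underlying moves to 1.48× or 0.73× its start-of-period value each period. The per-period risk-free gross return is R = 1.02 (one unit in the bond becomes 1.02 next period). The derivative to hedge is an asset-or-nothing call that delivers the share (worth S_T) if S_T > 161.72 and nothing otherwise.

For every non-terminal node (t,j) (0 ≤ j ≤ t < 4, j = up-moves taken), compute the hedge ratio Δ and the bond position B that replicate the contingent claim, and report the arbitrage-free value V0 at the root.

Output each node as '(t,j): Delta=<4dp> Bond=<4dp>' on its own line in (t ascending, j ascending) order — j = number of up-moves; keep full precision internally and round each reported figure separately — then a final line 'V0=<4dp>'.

(0,0): Delta=1.2311 Bond=-85.6491
(1,0): Delta=1.2867 Bond=-94.9588
(1,1): Delta=1.1875 Bond=-75.3121
(2,0): Delta=1.1071 Bond=-78.9603
(2,1): Delta=1.4272 Bond=-125.2474
(2,2): Delta=1.0000 Bond=0.0000
(3,0): Delta=0.0000 Bond=0.0000
(3,1): Delta=1.9733 Bond=-208.2918
(3,2): Delta=1.0000 Bond=0.0000
(3,3): Delta=1.0000 Bond=0.0000
V0=144.5632

Under the risk-neutral measure, an up-move has probability p* = (R−d)/(u−d) = 0.3867 and values discount at R = 1.02.
Terminal payoffs: V(4,0)=0.0000, V(4,1)=0.0000, V(4,2)=218.2784, V(4,3)=442.5370, V(4,4)=897.1984
(3,0): S=72.7462. Δ = (V_up−V_dn)/(S_up−S_dn) = (0.0000−0.0000)/(107.6643−53.1047) = 0.0000. V = [p*·0.0000 + (1−p*)·0.0000]/1.02 = 0.0000. B = V − Δ·S = 0.0000.
(3,1): S=147.4854. Δ = (V_up−V_dn)/(S_up−S_dn) = (218.2784−0.0000)/(218.2784−107.6643) = 1.9733. V = [p*·218.2784 + (1−p*)·0.0000]/1.02 = 82.7461. B = V − Δ·S = -208.2918.
(3,2): S=299.0115. Δ = (V_up−V_dn)/(S_up−S_dn) = (442.5370−218.2784)/(442.5370−218.2784) = 1.0000. V = [p*·442.5370 + (1−p*)·218.2784]/1.02 = 299.0115. B = V − Δ·S = 0.0000.
(3,3): S=606.2151. Δ = (V_up−V_dn)/(S_up−S_dn) = (897.1984−442.5370)/(897.1984−442.5370) = 1.0000. V = [p*·897.1984 + (1−p*)·442.5370]/1.02 = 606.2151. B = V − Δ·S = 0.0000.
(2,0): S=99.6523. Δ = (V_up−V_dn)/(S_up−S_dn) = (82.7461−0.0000)/(147.4854−72.7462) = 1.1071. V = [p*·82.7461 + (1−p*)·0.0000]/1.02 = 31.3678. B = V − Δ·S = -78.9603.
(2,1): S=202.0348. Δ = (V_up−V_dn)/(S_up−S_dn) = (299.0115−82.7461)/(299.0115−147.4854) = 1.4272. V = [p*·299.0115 + (1−p*)·82.7461]/1.02 = 163.1066. B = V − Δ·S = -125.2474.
(2,2): S=409.6048. Δ = (V_up−V_dn)/(S_up−S_dn) = (606.2151−299.0115)/(606.2151−299.0115) = 1.0000. V = [p*·606.2151 + (1−p*)·299.0115]/1.02 = 409.6048. B = V − Δ·S = 0.0000.
(1,0): S=136.5100. Δ = (V_up−V_dn)/(S_up−S_dn) = (163.1066−31.3678)/(202.0348−99.6523) = 1.2867. V = [p*·163.1066 + (1−p*)·31.3678]/1.02 = 80.6929. B = V − Δ·S = -94.9588.
(1,1): S=276.7600. Δ = (V_up−V_dn)/(S_up−S_dn) = (409.6048−163.1066)/(409.6048−202.0348) = 1.1875. V = [p*·409.6048 + (1−p*)·163.1066]/1.02 = 253.3522. B = V − Δ·S = -75.3121.
(0,0): S=187.0000. Δ = (V_up−V_dn)/(S_up−S_dn) = (253.3522−80.6929)/(276.7600−136.5100) = 1.2311. V = [p*·253.3522 + (1−p*)·80.6929]/1.02 = 144.5632. B = V − Δ·S = -85.6491.
The time-0 hedge costs 144.5632, which is the no-arbitrage price.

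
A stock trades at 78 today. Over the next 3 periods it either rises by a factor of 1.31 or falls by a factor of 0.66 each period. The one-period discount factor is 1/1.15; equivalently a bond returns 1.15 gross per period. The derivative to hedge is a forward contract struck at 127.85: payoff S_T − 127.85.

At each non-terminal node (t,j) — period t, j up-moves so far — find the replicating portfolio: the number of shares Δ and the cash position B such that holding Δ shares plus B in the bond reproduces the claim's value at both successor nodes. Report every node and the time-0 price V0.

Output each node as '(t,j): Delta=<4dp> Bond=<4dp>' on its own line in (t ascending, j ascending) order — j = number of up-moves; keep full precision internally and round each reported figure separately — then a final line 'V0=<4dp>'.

(0,0): Delta=1.0000 Bond=-84.0635
(1,0): Delta=1.0000 Bond=-96.6730
(1,1): Delta=1.0000 Bond=-96.6730
(2,0): Delta=1.0000 Bond=-111.1739
(2,1): Delta=1.0000 Bond=-111.1739
(2,2): Delta=1.0000 Bond=-111.1739
V0=-6.0635

Risk-neutral probability p* = (R−d)/(u−d) = (1.15−0.66)/(1.31−0.66) = 0.7538.
Terminal values V(3,·): V(3,0)=-105.4253, V(3,1)=-83.3404, V(3,2)=-39.5052, V(3,3)=47.5011
Node (2,0) S=33.9768: V=(p*·-83.3404+(1−p*)·-105.4253)/1.15=-77.1971; Δ=(-83.3404−-105.4253)/(44.5096−22.4247)=1.0000; B=V−Δ·S=-111.1739
Node (2,1) S=67.4388: V=(p*·-39.5052+(1−p*)·-83.3404)/1.15=-43.7351; Δ=(-39.5052−-83.3404)/(88.3448−44.5096)=1.0000; B=V−Δ·S=-111.1739
Node (2,2) S=133.8558: V=(p*·47.5011+(1−p*)·-39.5052)/1.15=22.6819; Δ=(47.5011−-39.5052)/(175.3511−88.3448)=1.0000; B=V−Δ·S=-111.1739
Node (1,0) S=51.4800: V=(p*·-43.7351+(1−p*)·-77.1971)/1.15=-45.1930; Δ=(-43.7351−-77.1971)/(67.4388−33.9768)=1.0000; B=V−Δ·S=-96.6730
Node (1,1) S=102.1800: V=(p*·22.6819+(1−p*)·-43.7351)/1.15=5.5070; Δ=(22.6819−-43.7351)/(133.8558−67.4388)=1.0000; B=V−Δ·S=-96.6730
Node (0,0) S=78.0000: V=(p*·5.5070+(1−p*)·-45.1930)/1.15=-6.0635; Δ=(5.5070−-45.1930)/(102.1800−51.4800)=1.0000; B=V−Δ·S=-84.0635
Check: Δ(0,0)·S0 + B(0,0) = -6.0635 = V0.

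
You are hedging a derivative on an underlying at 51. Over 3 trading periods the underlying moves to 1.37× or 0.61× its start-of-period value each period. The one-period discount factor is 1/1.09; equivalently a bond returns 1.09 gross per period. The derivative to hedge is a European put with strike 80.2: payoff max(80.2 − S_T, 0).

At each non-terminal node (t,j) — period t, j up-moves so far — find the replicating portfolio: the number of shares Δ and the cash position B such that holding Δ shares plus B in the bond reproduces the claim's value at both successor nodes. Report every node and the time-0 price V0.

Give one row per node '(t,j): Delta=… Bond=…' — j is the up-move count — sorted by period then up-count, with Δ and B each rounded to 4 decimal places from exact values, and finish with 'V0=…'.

(0,0): Delta=-0.5588 Bond=49.3357
(1,0): Delta=-1.0000 Bond=67.5027
(1,1): Delta=-0.4442 Bond=45.7687
(2,0): Delta=-1.0000 Bond=73.5780
(2,1): Delta=-1.0000 Bond=73.5780
(2,2): Delta=-0.2998 Bond=36.0686
V0=20.8387

The replicating-portfolio and risk-neutral prices coincide; use p* = (1.09−0.61)/(1.37−0.61) = 0.6316 for the latter.
Terminal values V(3,·): V(3,0)=68.6240, V(3,1)=54.2014, V(3,2)=21.8096, V(3,3)=0.0000
Node (2,0) S=18.9771: V=(p*·54.2014+(1−p*)·68.6240)/1.09=54.6009; Δ=(54.2014−68.6240)/(25.9986−11.5760)=-1.0000; B=V−Δ·S=73.5780
Node (2,1) S=42.6207: V=(p*·21.8096+(1−p*)·54.2014)/1.09=30.9573; Δ=(21.8096−54.2014)/(58.3904−25.9986)=-1.0000; B=V−Δ·S=73.5780
Node (2,2) S=95.7219: V=(p*·0.0000+(1−p*)·21.8096)/1.09=7.3717; Δ=(0.0000−21.8096)/(131.1390−58.3904)=-0.2998; B=V−Δ·S=36.0686
Node (1,0) S=31.1100: V=(p*·30.9573+(1−p*)·54.6009)/1.09=36.3927; Δ=(30.9573−54.6009)/(42.6207−18.9771)=-1.0000; B=V−Δ·S=67.5027
Node (1,1) S=69.8700: V=(p*·7.3717+(1−p*)·30.9573)/1.09=14.7350; Δ=(7.3717−30.9573)/(95.7219−42.6207)=-0.4442; B=V−Δ·S=45.7687
Node (0,0) S=51.0000: V=(p*·14.7350+(1−p*)·36.3927)/1.09=20.8387; Δ=(14.7350−36.3927)/(69.8700−31.1100)=-0.5588; B=V−Δ·S=49.3357
Check: Δ(0,0)·S0 + B(0,0) = 20.8387 = V0.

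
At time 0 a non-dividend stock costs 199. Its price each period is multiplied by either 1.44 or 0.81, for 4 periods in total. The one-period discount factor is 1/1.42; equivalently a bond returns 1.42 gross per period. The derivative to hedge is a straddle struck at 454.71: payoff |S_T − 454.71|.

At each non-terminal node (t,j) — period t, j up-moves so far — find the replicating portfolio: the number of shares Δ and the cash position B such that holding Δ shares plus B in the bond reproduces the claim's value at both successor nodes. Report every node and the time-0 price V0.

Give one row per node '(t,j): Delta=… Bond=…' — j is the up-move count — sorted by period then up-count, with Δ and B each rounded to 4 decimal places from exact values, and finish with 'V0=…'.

No-arbitrage ⇒ martingale measure with p* = (R−d)/(u−d) = 0.9683.
Payoff layer (t=4): V(4,0)=369.0470, V(4,1)=302.4203, V(4,2)=183.9727, V(4,3)=26.6008, V(4,4)=400.9536
  t=3,j=0: stock 105.7568 → up 152.2897 (V=302.4203), down 85.6630 (V=369.0470). Price 214.4616; hedge Δ=-1.0000, bond B=320.2183.
  t=3,j=1: stock 188.0120 → up 270.7373 (V=183.9727), down 152.2897 (V=302.4203). Price 132.2063; hedge Δ=-1.0000, bond B=320.2183.
  t=3,j=2: stock 334.2436 → up 481.3108 (V=26.6008), down 270.7373 (V=183.9727). Price 22.2512; hedge Δ=-0.7473, bond B=272.0479.
  t=3,j=3: stock 594.2108 → up 855.6636 (V=400.9536), down 481.3108 (V=26.6008). Price 273.9925; hedge Δ=1.0000, bond B=-320.2183.
  t=2,j=0: stock 130.5639 → up 188.0120 (V=132.2063), down 105.7568 (V=214.4616). Price 94.9420; hedge Δ=-1.0000, bond B=225.5059.
  t=2,j=1: stock 232.1136 → up 334.2436 (V=22.2512), down 188.0120 (V=132.2063). Price 18.1281; hedge Δ=-0.7519, bond B=192.6600.
  t=2,j=2: stock 412.6464 → up 594.2108 (V=273.9925), down 334.2436 (V=22.2512). Price 187.3244; hedge Δ=0.9684, bond B=-212.2649.
  t=1,j=0: stock 161.1900 → up 232.1136 (V=18.1281), down 130.5639 (V=94.9420). Price 14.4835; hedge Δ=-0.7564, bond B=136.4103.
  t=1,j=1: stock 286.5600 → up 412.6464 (V=187.3244), down 232.1136 (V=18.1281). Price 128.1360; hedge Δ=0.9372, bond B=-140.4297.
  t=0,j=0: stock 199.0000 → up 286.5600 (V=128.1360), down 161.1900 (V=14.4835). Price 87.6958; hedge Δ=0.9065, bond B=-92.7050.
Self-financing check: at every node Δ·S+B equals the discounted successor values.

(0,0): Delta=0.9065 Bond=-92.7050
(1,0): Delta=-0.7564 Bond=136.4103
(1,1): Delta=0.9372 Bond=-140.4297
(2,0): Delta=-1.0000 Bond=225.5059
(2,1): Delta=-0.7519 Bond=192.6600
(2,2): Delta=0.9684 Bond=-212.2649
(3,0): Delta=-1.0000 Bond=320.2183
(3,1): Delta=-1.0000 Bond=320.2183
(3,2): Delta=-0.7473 Bond=272.0479
(3,3): Delta=1.0000 Bond=-320.2183
V0=87.6958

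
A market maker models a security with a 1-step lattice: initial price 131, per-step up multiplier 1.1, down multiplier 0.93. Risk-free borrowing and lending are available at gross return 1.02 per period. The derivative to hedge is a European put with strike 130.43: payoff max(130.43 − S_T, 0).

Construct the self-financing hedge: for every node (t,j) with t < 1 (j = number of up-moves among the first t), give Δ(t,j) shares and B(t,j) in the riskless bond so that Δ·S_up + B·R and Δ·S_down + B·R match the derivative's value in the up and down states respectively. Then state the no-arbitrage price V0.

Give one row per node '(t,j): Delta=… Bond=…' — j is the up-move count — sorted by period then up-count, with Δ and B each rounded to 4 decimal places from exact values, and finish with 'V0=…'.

(0,0): Delta=-0.3862 Bond=54.5559
V0=3.9677

Since d<R<u, set p* = (R−d)/(u−d) = 0.5294; price each node as the discounted p*-expectation of its children.
Terminal values V(1,·): V(1,0)=8.6000, V(1,1)=0.0000
  t=0,j=0: stock 131.0000 → up 144.1000 (V=0.0000), down 121.8300 (V=8.6000). Price 3.9677; hedge Δ=-0.3862, bond B=54.5559.
Check: Δ(0,0)·S0 + B(0,0) = 3.9677 = V0.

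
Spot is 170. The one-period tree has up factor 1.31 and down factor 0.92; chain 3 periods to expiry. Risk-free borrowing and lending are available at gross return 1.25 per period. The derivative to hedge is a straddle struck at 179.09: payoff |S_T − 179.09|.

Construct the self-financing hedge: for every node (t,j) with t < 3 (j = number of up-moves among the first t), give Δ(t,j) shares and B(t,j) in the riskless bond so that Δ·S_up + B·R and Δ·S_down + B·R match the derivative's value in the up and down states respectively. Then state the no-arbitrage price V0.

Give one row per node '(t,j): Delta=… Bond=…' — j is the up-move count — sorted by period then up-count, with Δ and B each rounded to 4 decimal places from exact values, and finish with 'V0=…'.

Since d<R<u, set p* = (R−d)/(u−d) = 0.8462; price each node as the discounted p*-expectation of its children.
At expiry t=3: V(3,0)=46.7130, V(3,1)=9.4033, V(3,2)=89.3080, V(3,3)=203.0855
  t=2,j=0: stock 143.8880 → up 188.4933 (V=9.4033), down 132.3770 (V=46.7130). Price 12.1146; hedge Δ=-0.6649, bond B=107.7806.
  t=2,j=1: stock 204.8840 → up 268.3980 (V=89.3080), down 188.4933 (V=9.4033). Price 61.6120; hedge Δ=1.0000, bond B=-143.2720.
  t=2,j=2: stock 291.7370 → up 382.1755 (V=203.0855), down 268.3980 (V=89.3080). Price 148.4650; hedge Δ=1.0000, bond B=-143.2720.
  t=1,j=0: stock 156.4000 → up 204.8840 (V=61.6120), down 143.8880 (V=12.1146). Price 43.1976; hedge Δ=0.8115, bond B=-83.7188.
  t=1,j=1: stock 222.7000 → up 291.7370 (V=148.4650), down 204.8840 (V=61.6120). Price 108.0824; hedge Δ=1.0000, bond B=-114.6176.
  t=0,j=0: stock 170.0000 → up 222.7000 (V=108.0824), down 156.4000 (V=43.1976). Price 78.4801; hedge Δ=0.9787, bond B=-87.8912.
Root portfolio cost Δ·170+B reproduces V0=78.4801.

(0,0): Delta=0.9787 Bond=-87.8912
(1,0): Delta=0.8115 Bond=-83.7188
(1,1): Delta=1.0000 Bond=-114.6176
(2,0): Delta=-0.6649 Bond=107.7806
(2,1): Delta=1.0000 Bond=-143.2720
(2,2): Delta=1.0000 Bond=-143.2720
V0=78.4801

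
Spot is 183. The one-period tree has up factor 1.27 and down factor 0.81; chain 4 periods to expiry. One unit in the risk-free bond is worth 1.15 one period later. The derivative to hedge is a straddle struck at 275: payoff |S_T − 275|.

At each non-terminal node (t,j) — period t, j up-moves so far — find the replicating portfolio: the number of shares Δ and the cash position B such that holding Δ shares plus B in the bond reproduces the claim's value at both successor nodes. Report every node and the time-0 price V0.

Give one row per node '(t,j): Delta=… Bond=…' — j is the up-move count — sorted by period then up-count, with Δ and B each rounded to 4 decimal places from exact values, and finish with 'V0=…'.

Since d<R<u, set p* = (R−d)/(u−d) = 0.7391; price each node as the discounted p*-expectation of its children.
Payoff layer (t=4): V(4,0)=196.2245, V(4,1)=151.4878, V(4,2)=81.3451, V(4,3)=28.6318, V(4,4)=201.0647
Node (3,0) S=97.2537: V=(p*·151.4878+(1−p*)·196.2245)/1.15=141.8767; Δ=(151.4878−196.2245)/(123.5122−78.7755)=-1.0000; B=V−Δ·S=239.1304
Node (3,1) S=152.4842: V=(p*·81.3451+(1−p*)·151.4878)/1.15=86.6462; Δ=(81.3451−151.4878)/(193.6549−123.5122)=-1.0000; B=V−Δ·S=239.1304
Node (3,2) S=239.0802: V=(p*·28.6318+(1−p*)·81.3451)/1.15=36.8549; Δ=(28.6318−81.3451)/(303.6318−193.6549)=-0.4793; B=V−Δ·S=151.4489
Node (3,3) S=374.8541: V=(p*·201.0647+(1−p*)·28.6318)/1.15=135.7237; Δ=(201.0647−28.6318)/(476.0647−303.6318)=1.0000; B=V−Δ·S=-239.1304
Node (2,0) S=120.0663: V=(p*·86.6462+(1−p*)·141.8767)/1.15=87.8732; Δ=(86.6462−141.8767)/(152.4842−97.2537)=-1.0000; B=V−Δ·S=207.9395
Node (2,1) S=188.2521: V=(p*·36.8549+(1−p*)·86.6462)/1.15=43.3425; Δ=(36.8549−86.6462)/(239.0802−152.4842)=-0.5750; B=V−Δ·S=151.5846
Node (2,2) S=295.1607: V=(p*·135.7237+(1−p*)·36.8549)/1.15=95.5929; Δ=(135.7237−36.8549)/(374.8541−239.0802)=0.7282; B=V−Δ·S=-119.3393
Node (1,0) S=148.2300: V=(p*·43.3425+(1−p*)·87.8732)/1.15=47.7906; Δ=(43.3425−87.8732)/(188.2521−120.0663)=-0.6531; B=V−Δ·S=144.5964
Node (1,1) S=232.4100: V=(p*·95.5929+(1−p*)·43.3425)/1.15=71.2716; Δ=(95.5929−43.3425)/(295.1607−188.2521)=0.4887; B=V−Δ·S=-42.3161
Node (0,0) S=183.0000: V=(p*·71.2716+(1−p*)·47.7906)/1.15=56.6488; Δ=(71.2716−47.7906)/(232.4100−148.2300)=0.2789; B=V−Δ·S=5.6032
Self-financing check: at every node Δ·S+B equals the discounted successor values.

(0,0): Delta=0.2789 Bond=5.6032
(1,0): Delta=-0.6531 Bond=144.5964
(1,1): Delta=0.4887 Bond=-42.3161
(2,0): Delta=-1.0000 Bond=207.9395
(2,1): Delta=-0.5750 Bond=151.5846
(2,2): Delta=0.7282 Bond=-119.3393
(3,0): Delta=-1.0000 Bond=239.1304
(3,1): Delta=-1.0000 Bond=239.1304
(3,2): Delta=-0.4793 Bond=151.4489
(3,3): Delta=1.0000 Bond=-239.1304
V0=56.6488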